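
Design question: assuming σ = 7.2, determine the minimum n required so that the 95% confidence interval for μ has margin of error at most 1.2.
n ≥ 139

For margin E ≤ 1.2:
n ≥ (z* · σ / E)²
n ≥ (1.960 · 7.2 / 1.2)²
n ≥ 138.30

Minimum n = 139 (rounding up)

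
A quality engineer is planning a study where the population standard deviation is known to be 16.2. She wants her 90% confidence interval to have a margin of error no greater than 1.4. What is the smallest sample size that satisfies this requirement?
n ≥ 363

For margin E ≤ 1.4:
n ≥ (z* · σ / E)²
n ≥ (1.645 · 16.2 / 1.4)²
n ≥ 362.33

Minimum n = 363 (rounding up)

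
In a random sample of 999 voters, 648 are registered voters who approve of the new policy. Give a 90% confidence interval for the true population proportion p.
(0.624, 0.673)

Proportion CI:
p̂ = 648/999 = 0.64865
SE = √(p̂(1-p̂)/n) = √(0.64865 · 0.35135 / 999) = 0.01510

z* = 1.645
Margin = z* · SE = 1.645 · 0.01510 = 0.0248

CI: 0.64865 ± 0.0248 = (0.624, 0.673)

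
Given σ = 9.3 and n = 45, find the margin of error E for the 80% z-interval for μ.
Margin of error = 1.78

Margin of error = z* · σ/√n
= 1.282 · 9.3/√45
= 1.282 · 9.3/6.7082
= 1.78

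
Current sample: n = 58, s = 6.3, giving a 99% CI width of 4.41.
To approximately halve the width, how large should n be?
n ≈ 232

CI width ∝ 1/√n
To reduce width by factor 2, need √n to grow by 2 → need 2² = 4 times as many samples.

Current: n = 58, width = 4.41
New: n = 232, width ≈ 2.15

Width reduced by factor of 4.41/2.15 = 2.05.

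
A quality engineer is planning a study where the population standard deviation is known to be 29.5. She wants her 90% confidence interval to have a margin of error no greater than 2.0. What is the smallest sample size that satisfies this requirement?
n ≥ 589

For margin E ≤ 2.0:
n ≥ (z* · σ / E)²
n ≥ (1.645 · 29.5 / 2.0)²
n ≥ 588.73

Minimum n = 589 (rounding up)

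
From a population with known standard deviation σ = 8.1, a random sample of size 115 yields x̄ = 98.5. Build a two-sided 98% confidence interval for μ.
(96.74, 100.26)

z-interval (σ known):
z* = 2.326 for 98% confidence

Margin of error = z* · σ/√n = 2.326 · 8.1/√115 = 1.76

CI: (98.5 - 1.76, 98.5 + 1.76) = (96.74, 100.26)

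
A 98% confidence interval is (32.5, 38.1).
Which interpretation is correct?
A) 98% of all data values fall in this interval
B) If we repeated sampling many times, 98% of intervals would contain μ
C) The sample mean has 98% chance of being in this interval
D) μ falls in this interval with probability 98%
B

A) Wrong — a CI is about the parameter μ, not individual data values.
B) Correct — this is the frequentist long-run coverage interpretation.
C) Wrong — x̄ is observed and sits in the interval by construction.
D) Wrong — μ is fixed; the randomness lives in the interval, not in μ.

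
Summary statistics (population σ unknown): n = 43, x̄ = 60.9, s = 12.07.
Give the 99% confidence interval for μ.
(55.93, 65.87)

t-interval (σ unknown):
df = n - 1 = 42
t* = 2.698 for 99% confidence

Margin of error = t* · s/√n = 2.698 · 12.07/√43 = 4.97

CI: (55.93, 65.87)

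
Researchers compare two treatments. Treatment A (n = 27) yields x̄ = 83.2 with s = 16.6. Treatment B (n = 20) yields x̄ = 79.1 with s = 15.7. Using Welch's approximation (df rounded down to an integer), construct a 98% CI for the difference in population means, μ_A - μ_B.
(-7.38, 15.58)

Difference: x̄₁ - x̄₂ = 4.10
SE = √(s₁²/n₁ + s₂²/n₂) = √(16.6²/27 + 15.7²/20) = 4.7466
df = 42.30 → 42 (Welch–Satterthwaite, rounded down)
t* = 2.418

CI: 4.10 ± 2.418 · 4.7466 = 4.10 ± 11.48 = (-7.38, 15.58)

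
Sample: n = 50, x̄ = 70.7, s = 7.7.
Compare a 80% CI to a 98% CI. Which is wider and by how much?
98% CI is wider by 2.41

df = 49
80% CI: t* = 1.299, (69.29, 72.11), width = 2 · t* · s/√n = 2.83
98% CI: t* = 2.405, (68.08, 73.32), width = 2 · t* · s/√n = 5.24

The 98% CI is wider by 5.24 - 2.83 = 2.41.
Higher confidence requires a wider interval.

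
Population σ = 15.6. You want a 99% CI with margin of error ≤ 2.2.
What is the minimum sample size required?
n ≥ 334

For margin E ≤ 2.2:
n ≥ (z* · σ / E)²
n ≥ (2.576 · 15.6 / 2.2)²
n ≥ 333.65

Minimum n = 334 (rounding up)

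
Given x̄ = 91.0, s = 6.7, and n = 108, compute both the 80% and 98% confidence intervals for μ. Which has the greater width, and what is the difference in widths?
98% CI is wider by 1.39

df = 107
80% CI: t* = 1.290, (90.17, 91.83), width = 2 · t* · s/√n = 1.66
98% CI: t* = 2.362, (89.48, 92.52), width = 2 · t* · s/√n = 3.05

The 98% CI is wider by 3.05 - 1.66 = 1.39.
Higher confidence requires a wider interval.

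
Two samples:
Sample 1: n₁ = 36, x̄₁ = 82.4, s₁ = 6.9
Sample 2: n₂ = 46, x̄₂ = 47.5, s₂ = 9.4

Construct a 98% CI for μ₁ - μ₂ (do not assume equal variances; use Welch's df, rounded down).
(30.62, 39.18)

Difference: x̄₁ - x̄₂ = 34.90
SE = √(s₁²/n₁ + s₂²/n₂) = √(6.9²/36 + 9.4²/46) = 1.8009
df = 79.71 → 79 (Welch–Satterthwaite, rounded down)
t* = 2.374

CI: 34.90 ± 2.374 · 1.8009 = 34.90 ± 4.28 = (30.62, 39.18)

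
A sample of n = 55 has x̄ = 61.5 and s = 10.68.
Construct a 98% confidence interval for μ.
(58.05, 64.95)

t-interval (σ unknown):
df = n - 1 = 54
t* = 2.397 for 98% confidence

Margin of error = t* · s/√n = 2.397 · 10.68/√55 = 3.45

CI: (58.05, 64.95)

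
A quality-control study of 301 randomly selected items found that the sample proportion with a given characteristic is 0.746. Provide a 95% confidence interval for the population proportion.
(0.697, 0.795)

Proportion CI:
SE = √(p̂(1-p̂)/n) = √(0.746 · 0.254 / 301) = 0.02509

z* = 1.960
Margin = z* · SE = 1.960 · 0.02509 = 0.0492

CI: 0.746 ± 0.0492 = (0.697, 0.795)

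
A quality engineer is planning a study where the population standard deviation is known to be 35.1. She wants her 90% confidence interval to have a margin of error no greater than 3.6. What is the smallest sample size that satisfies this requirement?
n ≥ 258

For margin E ≤ 3.6:
n ≥ (z* · σ / E)²
n ≥ (1.645 · 35.1 / 3.6)²
n ≥ 257.24

Minimum n = 258 (rounding up)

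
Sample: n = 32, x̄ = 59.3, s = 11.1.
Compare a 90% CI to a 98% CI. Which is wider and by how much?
98% CI is wider by 2.97

df = 31
90% CI: t* = 1.696, (55.97, 62.63), width = 2 · t* · s/√n = 6.66
98% CI: t* = 2.453, (54.49, 64.11), width = 2 · t* · s/√n = 9.63

The 98% CI is wider by 9.63 - 6.66 = 2.97.
Higher confidence requires a wider interval.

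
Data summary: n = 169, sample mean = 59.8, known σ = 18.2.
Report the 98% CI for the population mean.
(56.54, 63.06)

z-interval (σ known):
z* = 2.326 for 98% confidence

Margin of error = z* · σ/√n = 2.326 · 18.2/√169 = 3.26

CI: (59.8 - 3.26, 59.8 + 3.26) = (56.54, 63.06)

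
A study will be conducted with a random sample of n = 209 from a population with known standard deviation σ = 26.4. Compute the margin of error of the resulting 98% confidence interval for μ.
Margin of error = 4.25

Margin of error = z* · σ/√n
= 2.326 · 26.4/√209
= 2.326 · 26.4/14.4568
= 4.25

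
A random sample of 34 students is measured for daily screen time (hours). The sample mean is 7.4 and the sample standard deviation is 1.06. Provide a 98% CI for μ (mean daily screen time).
(6.96, 7.84)

t-interval (σ unknown):
df = n - 1 = 33
t* = 2.445 for 98% confidence

Margin of error = t* · s/√n = 2.445 · 1.06/√34 = 0.44

CI: (6.96, 7.84)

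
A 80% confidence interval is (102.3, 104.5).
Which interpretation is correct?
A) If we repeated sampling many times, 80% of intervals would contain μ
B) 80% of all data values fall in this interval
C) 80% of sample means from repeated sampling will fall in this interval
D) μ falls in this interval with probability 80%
A

A) Correct — this is the frequentist long-run coverage interpretation.
B) Wrong — a CI is about the parameter μ, not individual data values.
C) Wrong — coverage applies to intervals containing μ, not to future x̄ values.
D) Wrong — μ is fixed; the randomness lives in the interval, not in μ.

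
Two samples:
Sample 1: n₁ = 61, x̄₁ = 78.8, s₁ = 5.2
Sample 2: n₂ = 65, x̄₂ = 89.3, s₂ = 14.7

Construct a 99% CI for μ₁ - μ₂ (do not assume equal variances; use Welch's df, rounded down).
(-15.62, -5.38)

Difference: x̄₁ - x̄₂ = -10.50
SE = √(s₁²/n₁ + s₂²/n₂) = √(5.2²/61 + 14.7²/65) = 1.9411
df = 80.68 → 80 (Welch–Satterthwaite, rounded down)
t* = 2.639

CI: -10.50 ± 2.639 · 1.9411 = -10.50 ± 5.12 = (-15.62, -5.38)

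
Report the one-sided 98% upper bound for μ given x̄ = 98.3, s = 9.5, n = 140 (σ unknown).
μ ≤ 99.96

Upper bound (one-sided):
t* = 2.073 (one-sided for 98%)
Upper bound = x̄ + t* · s/√n = 98.3 + 2.073 · 9.5/√140 = 99.96

We are 98% confident that μ ≤ 99.96.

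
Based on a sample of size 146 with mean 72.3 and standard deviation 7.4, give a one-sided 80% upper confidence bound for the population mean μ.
μ ≤ 72.82

Upper bound (one-sided):
t* = 0.844 (one-sided for 80%)
Upper bound = x̄ + t* · s/√n = 72.3 + 0.844 · 7.4/√146 = 72.82

We are 80% confident that μ ≤ 72.82.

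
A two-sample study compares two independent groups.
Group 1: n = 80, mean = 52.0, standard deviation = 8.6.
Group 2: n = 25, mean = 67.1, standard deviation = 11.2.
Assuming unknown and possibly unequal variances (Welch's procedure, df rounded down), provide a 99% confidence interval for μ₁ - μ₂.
(-21.76, -8.44)

Difference: x̄₁ - x̄₂ = -15.10
SE = √(s₁²/n₁ + s₂²/n₂) = √(8.6²/80 + 11.2²/25) = 2.4376
df = 33.32 → 33 (Welch–Satterthwaite, rounded down)
t* = 2.733

CI: -15.10 ± 2.733 · 2.4376 = -15.10 ± 6.66 = (-21.76, -8.44)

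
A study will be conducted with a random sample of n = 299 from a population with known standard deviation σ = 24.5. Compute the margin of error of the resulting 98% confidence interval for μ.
Margin of error = 3.30

Margin of error = z* · σ/√n
= 2.326 · 24.5/√299
= 2.326 · 24.5/17.2916
= 3.30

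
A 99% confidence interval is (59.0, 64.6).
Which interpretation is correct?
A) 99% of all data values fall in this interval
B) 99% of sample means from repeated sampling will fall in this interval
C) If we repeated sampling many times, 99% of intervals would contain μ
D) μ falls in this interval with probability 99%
C

A) Wrong — a CI is about the parameter μ, not individual data values.
B) Wrong — coverage applies to intervals containing μ, not to future x̄ values.
C) Correct — this is the frequentist long-run coverage interpretation.
D) Wrong — μ is fixed; the randomness lives in the interval, not in μ.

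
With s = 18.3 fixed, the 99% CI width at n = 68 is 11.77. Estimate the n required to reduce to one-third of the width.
n ≈ 612

CI width ∝ 1/√n
To reduce width by factor 3, need √n to grow by 3 → need 3² = 9 times as many samples.

Current: n = 68, width = 11.77
New: n = 612, width ≈ 3.82

Width reduced by factor of 11.77/3.82 = 3.08.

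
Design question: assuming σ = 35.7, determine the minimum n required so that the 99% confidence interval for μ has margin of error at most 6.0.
n ≥ 235

For margin E ≤ 6.0:
n ≥ (z* · σ / E)²
n ≥ (2.576 · 35.7 / 6.0)²
n ≥ 234.92

Minimum n = 235 (rounding up)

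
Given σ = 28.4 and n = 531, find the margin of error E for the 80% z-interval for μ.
Margin of error = 1.58

Margin of error = z* · σ/√n
= 1.282 · 28.4/√531
= 1.282 · 28.4/23.0434
= 1.58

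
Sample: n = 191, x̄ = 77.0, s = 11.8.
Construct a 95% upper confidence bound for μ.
μ ≤ 78.41

Upper bound (one-sided):
t* = 1.653 (one-sided for 95%)
Upper bound = x̄ + t* · s/√n = 77.0 + 1.653 · 11.8/√191 = 78.41

We are 95% confident that μ ≤ 78.41.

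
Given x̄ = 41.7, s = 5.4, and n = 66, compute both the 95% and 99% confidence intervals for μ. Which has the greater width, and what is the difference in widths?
99% CI is wider by 0.88

df = 65
95% CI: t* = 1.997, (40.37, 43.03), width = 2 · t* · s/√n = 2.65
99% CI: t* = 2.654, (39.94, 43.46), width = 2 · t* · s/√n = 3.53

The 99% CI is wider by 3.53 - 2.65 = 0.88.
Higher confidence requires a wider interval.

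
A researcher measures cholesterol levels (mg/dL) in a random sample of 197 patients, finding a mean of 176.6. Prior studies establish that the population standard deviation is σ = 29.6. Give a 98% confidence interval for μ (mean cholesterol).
(171.69, 181.51)

z-interval (σ known):
z* = 2.326 for 98% confidence

Margin of error = z* · σ/√n = 2.326 · 29.6/√197 = 4.91

CI: (176.6 - 4.91, 176.6 + 4.91) = (171.69, 181.51)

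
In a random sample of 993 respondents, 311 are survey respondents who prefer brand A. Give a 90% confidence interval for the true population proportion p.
(0.289, 0.337)

Proportion CI:
p̂ = 311/993 = 0.31319
SE = √(p̂(1-p̂)/n) = √(0.31319 · 0.68681 / 993) = 0.01472

z* = 1.645
Margin = z* · SE = 1.645 · 0.01472 = 0.0242

CI: 0.31319 ± 0.0242 = (0.289, 0.337)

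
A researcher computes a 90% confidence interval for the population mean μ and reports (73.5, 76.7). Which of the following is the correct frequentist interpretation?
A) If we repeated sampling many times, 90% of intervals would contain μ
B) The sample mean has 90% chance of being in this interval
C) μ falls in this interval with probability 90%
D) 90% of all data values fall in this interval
A

A) Correct — this is the frequentist long-run coverage interpretation.
B) Wrong — x̄ is observed and sits in the interval by construction.
C) Wrong — μ is fixed; the randomness lives in the interval, not in μ.
D) Wrong — a CI is about the parameter μ, not individual data values.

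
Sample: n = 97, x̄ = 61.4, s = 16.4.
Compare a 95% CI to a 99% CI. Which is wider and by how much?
99% CI is wider by 2.14

df = 96
95% CI: t* = 1.985, (58.09, 64.71), width = 2 · t* · s/√n = 6.61
99% CI: t* = 2.628, (57.02, 65.78), width = 2 · t* · s/√n = 8.75

The 99% CI is wider by 8.75 - 6.61 = 2.14.
Higher confidence requires a wider interval.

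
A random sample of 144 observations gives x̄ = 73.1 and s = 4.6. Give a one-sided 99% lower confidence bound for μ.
μ ≥ 72.20

Lower bound (one-sided):
t* = 2.353 (one-sided for 99%)
Lower bound = x̄ - t* · s/√n = 73.1 - 2.353 · 4.6/√144 = 72.20

We are 99% confident that μ ≥ 72.20.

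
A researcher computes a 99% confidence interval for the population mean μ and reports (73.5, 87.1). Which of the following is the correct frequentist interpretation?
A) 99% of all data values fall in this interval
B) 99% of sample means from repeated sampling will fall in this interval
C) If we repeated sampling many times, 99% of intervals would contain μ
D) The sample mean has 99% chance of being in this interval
C

A) Wrong — a CI is about the parameter μ, not individual data values.
B) Wrong — coverage applies to intervals containing μ, not to future x̄ values.
C) Correct — this is the frequentist long-run coverage interpretation.
D) Wrong — x̄ is observed and sits in the interval by construction.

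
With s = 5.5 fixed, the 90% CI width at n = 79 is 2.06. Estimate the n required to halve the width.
n ≈ 316

CI width ∝ 1/√n
To reduce width by factor 2, need √n to grow by 2 → need 2² = 4 times as many samples.

Current: n = 79, width = 2.06
New: n = 316, width ≈ 1.02

Width reduced by factor of 2.06/1.02 = 2.02.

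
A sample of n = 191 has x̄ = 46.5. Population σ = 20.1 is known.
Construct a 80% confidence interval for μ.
(44.64, 48.36)

z-interval (σ known):
z* = 1.282 for 80% confidence

Margin of error = z* · σ/√n = 1.282 · 20.1/√191 = 1.86

CI: (46.5 - 1.86, 46.5 + 1.86) = (44.64, 48.36)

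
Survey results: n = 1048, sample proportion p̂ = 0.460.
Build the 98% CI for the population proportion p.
(0.424, 0.496)

Proportion CI:
SE = √(p̂(1-p̂)/n) = √(0.460 · 0.540 / 1048) = 0.01540

z* = 2.326
Margin = z* · SE = 2.326 · 0.01540 = 0.0358

CI: 0.460 ± 0.0358 = (0.424, 0.496)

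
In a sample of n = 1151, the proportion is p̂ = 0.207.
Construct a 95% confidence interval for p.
(0.184, 0.230)

Proportion CI:
SE = √(p̂(1-p̂)/n) = √(0.207 · 0.793 / 1151) = 0.01194

z* = 1.960
Margin = z* · SE = 1.960 · 0.01194 = 0.0234

CI: 0.207 ± 0.0234 = (0.184, 0.230)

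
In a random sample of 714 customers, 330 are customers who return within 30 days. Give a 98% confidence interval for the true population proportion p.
(0.419, 0.506)

Proportion CI:
p̂ = 330/714 = 0.46218
SE = √(p̂(1-p̂)/n) = √(0.46218 · 0.53782 / 714) = 0.01866

z* = 2.326
Margin = z* · SE = 2.326 · 0.01866 = 0.0434

CI: 0.46218 ± 0.0434 = (0.419, 0.506)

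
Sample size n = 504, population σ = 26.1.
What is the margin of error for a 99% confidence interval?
Margin of error = 2.99

Margin of error = z* · σ/√n
= 2.576 · 26.1/√504
= 2.576 · 26.1/22.4499
= 2.99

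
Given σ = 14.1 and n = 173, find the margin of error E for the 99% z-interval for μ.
Margin of error = 2.76

Margin of error = z* · σ/√n
= 2.576 · 14.1/√173
= 2.576 · 14.1/13.1529
= 2.76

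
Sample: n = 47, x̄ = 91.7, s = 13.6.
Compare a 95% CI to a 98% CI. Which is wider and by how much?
98% CI is wider by 1.57

df = 46
95% CI: t* = 2.013, (87.71, 95.69), width = 2 · t* · s/√n = 7.99
98% CI: t* = 2.410, (86.92, 96.48), width = 2 · t* · s/√n = 9.56

The 98% CI is wider by 9.56 - 7.99 = 1.57.
Higher confidence requires a wider interval.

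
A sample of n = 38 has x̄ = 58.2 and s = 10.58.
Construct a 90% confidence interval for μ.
(55.30, 61.10)

t-interval (σ unknown):
df = n - 1 = 37
t* = 1.687 for 90% confidence

Margin of error = t* · s/√n = 1.687 · 10.58/√38 = 2.90

CI: (55.30, 61.10)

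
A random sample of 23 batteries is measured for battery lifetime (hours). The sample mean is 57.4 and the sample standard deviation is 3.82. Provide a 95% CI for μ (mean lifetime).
(55.75, 59.05)

t-interval (σ unknown):
df = n - 1 = 22
t* = 2.074 for 95% confidence

Margin of error = t* · s/√n = 2.074 · 3.82/√23 = 1.65

CI: (55.75, 59.05)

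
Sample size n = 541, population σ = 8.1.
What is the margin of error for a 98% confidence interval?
Margin of error = 0.81

Margin of error = z* · σ/√n
= 2.326 · 8.1/√541
= 2.326 · 8.1/23.2594
= 0.81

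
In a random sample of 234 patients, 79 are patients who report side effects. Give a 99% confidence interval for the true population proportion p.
(0.258, 0.417)

Proportion CI:
p̂ = 79/234 = 0.33761
SE = √(p̂(1-p̂)/n) = √(0.33761 · 0.66239 / 234) = 0.03091

z* = 2.576
Margin = z* · SE = 2.576 · 0.03091 = 0.0796

CI: 0.33761 ± 0.0796 = (0.258, 0.417)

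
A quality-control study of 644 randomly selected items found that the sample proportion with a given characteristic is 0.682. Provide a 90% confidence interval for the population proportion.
(0.652, 0.712)

Proportion CI:
SE = √(p̂(1-p̂)/n) = √(0.682 · 0.318 / 644) = 0.01835

z* = 1.645
Margin = z* · SE = 1.645 · 0.01835 = 0.0302

CI: 0.682 ± 0.0302 = (0.652, 0.712)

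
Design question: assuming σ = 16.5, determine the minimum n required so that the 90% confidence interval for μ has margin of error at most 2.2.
n ≥ 153

For margin E ≤ 2.2:
n ≥ (z* · σ / E)²
n ≥ (1.645 · 16.5 / 2.2)²
n ≥ 152.21

Minimum n = 153 (rounding up)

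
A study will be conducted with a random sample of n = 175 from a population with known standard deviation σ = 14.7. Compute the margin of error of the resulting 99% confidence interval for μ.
Margin of error = 2.86

Margin of error = z* · σ/√n
= 2.576 · 14.7/√175
= 2.576 · 14.7/13.2288
= 2.86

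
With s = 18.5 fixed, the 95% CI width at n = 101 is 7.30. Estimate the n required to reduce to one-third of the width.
n ≈ 909

CI width ∝ 1/√n
To reduce width by factor 3, need √n to grow by 3 → need 3² = 9 times as many samples.

Current: n = 101, width = 7.30
New: n = 909, width ≈ 2.41

Width reduced by factor of 7.30/2.41 = 3.03.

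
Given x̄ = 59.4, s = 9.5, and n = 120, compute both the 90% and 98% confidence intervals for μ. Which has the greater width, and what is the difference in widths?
98% CI is wider by 1.21

df = 119
90% CI: t* = 1.658, (57.96, 60.84), width = 2 · t* · s/√n = 2.88
98% CI: t* = 2.358, (57.36, 61.44), width = 2 · t* · s/√n = 4.09

The 98% CI is wider by 4.09 - 2.88 = 1.21.
Higher confidence requires a wider interval.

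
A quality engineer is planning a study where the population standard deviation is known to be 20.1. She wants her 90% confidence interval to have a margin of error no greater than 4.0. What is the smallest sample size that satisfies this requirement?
n ≥ 69

For margin E ≤ 4.0:
n ≥ (z* · σ / E)²
n ≥ (1.645 · 20.1 / 4.0)²
n ≥ 68.33

Minimum n = 69 (rounding up)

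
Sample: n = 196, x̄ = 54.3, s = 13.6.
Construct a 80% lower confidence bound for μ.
μ ≥ 53.48

Lower bound (one-sided):
t* = 0.843 (one-sided for 80%)
Lower bound = x̄ - t* · s/√n = 54.3 - 0.843 · 13.6/√196 = 53.48

We are 80% confident that μ ≥ 53.48.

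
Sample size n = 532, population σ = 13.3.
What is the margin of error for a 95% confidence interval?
Margin of error = 1.13

Margin of error = z* · σ/√n
= 1.960 · 13.3/√532
= 1.960 · 13.3/23.0651
= 1.13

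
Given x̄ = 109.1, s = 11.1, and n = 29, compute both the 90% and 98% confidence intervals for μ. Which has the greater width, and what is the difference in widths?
98% CI is wider by 3.16

df = 28
90% CI: t* = 1.701, (105.59, 112.61), width = 2 · t* · s/√n = 7.01
98% CI: t* = 2.467, (104.01, 114.19), width = 2 · t* · s/√n = 10.17

The 98% CI is wider by 10.17 - 7.01 = 3.16.
Higher confidence requires a wider interval.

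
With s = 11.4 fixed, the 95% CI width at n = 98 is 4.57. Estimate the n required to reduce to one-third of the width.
n ≈ 882

CI width ∝ 1/√n
To reduce width by factor 3, need √n to grow by 3 → need 3² = 9 times as many samples.

Current: n = 98, width = 4.57
New: n = 882, width ≈ 1.51

Width reduced by factor of 4.57/1.51 = 3.03.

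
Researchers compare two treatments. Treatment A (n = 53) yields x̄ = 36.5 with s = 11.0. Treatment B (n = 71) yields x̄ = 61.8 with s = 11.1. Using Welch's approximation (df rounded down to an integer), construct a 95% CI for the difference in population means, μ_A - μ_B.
(-29.27, -21.33)

Difference: x̄₁ - x̄₂ = -25.30
SE = √(s₁²/n₁ + s₂²/n₂) = √(11.0²/53 + 11.1²/71) = 2.0046
df = 112.72 → 112 (Welch–Satterthwaite, rounded down)
t* = 1.981

CI: -25.30 ± 1.981 · 2.0046 = -25.30 ± 3.97 = (-29.27, -21.33)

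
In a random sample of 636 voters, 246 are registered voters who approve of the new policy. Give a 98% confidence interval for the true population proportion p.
(0.342, 0.432)

Proportion CI:
p̂ = 246/636 = 0.38679
SE = √(p̂(1-p̂)/n) = √(0.38679 · 0.61321 / 636) = 0.01931

z* = 2.326
Margin = z* · SE = 2.326 · 0.01931 = 0.0449

CI: 0.38679 ± 0.0449 = (0.342, 0.432)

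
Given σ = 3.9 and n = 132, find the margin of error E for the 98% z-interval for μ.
Margin of error = 0.79

Margin of error = z* · σ/√n
= 2.326 · 3.9/√132
= 2.326 · 3.9/11.4891
= 0.79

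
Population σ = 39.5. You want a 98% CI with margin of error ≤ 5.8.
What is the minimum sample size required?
n ≥ 251

For margin E ≤ 5.8:
n ≥ (z* · σ / E)²
n ≥ (2.326 · 39.5 / 5.8)²
n ≥ 250.93

Minimum n = 251 (rounding up)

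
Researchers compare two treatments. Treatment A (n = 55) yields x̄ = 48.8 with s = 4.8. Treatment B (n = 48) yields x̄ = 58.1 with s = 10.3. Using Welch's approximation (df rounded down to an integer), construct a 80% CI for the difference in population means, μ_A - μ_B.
(-11.40, -7.20)

Difference: x̄₁ - x̄₂ = -9.30
SE = √(s₁²/n₁ + s₂²/n₂) = √(4.8²/55 + 10.3²/48) = 1.6215
df = 64.49 → 64 (Welch–Satterthwaite, rounded down)
t* = 1.295

CI: -9.30 ± 1.295 · 1.6215 = -9.30 ± 2.10 = (-11.40, -7.20)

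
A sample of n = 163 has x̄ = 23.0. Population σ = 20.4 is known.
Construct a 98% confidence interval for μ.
(19.28, 26.72)

z-interval (σ known):
z* = 2.326 for 98% confidence

Margin of error = z* · σ/√n = 2.326 · 20.4/√163 = 3.72

CI: (23.0 - 3.72, 23.0 + 3.72) = (19.28, 26.72)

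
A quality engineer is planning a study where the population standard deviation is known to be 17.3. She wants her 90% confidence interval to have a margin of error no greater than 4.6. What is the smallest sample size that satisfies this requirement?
n ≥ 39

For margin E ≤ 4.6:
n ≥ (z* · σ / E)²
n ≥ (1.645 · 17.3 / 4.6)²
n ≥ 38.27

Minimum n = 39 (rounding up)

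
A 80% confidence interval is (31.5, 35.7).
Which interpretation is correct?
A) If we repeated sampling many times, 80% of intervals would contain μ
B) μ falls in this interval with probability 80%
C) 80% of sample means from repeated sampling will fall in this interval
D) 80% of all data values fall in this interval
A

A) Correct — this is the frequentist long-run coverage interpretation.
B) Wrong — μ is fixed; the randomness lives in the interval, not in μ.
C) Wrong — coverage applies to intervals containing μ, not to future x̄ values.
D) Wrong — a CI is about the parameter μ, not individual data values.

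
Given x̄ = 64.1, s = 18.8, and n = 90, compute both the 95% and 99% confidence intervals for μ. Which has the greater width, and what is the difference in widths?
99% CI is wider by 2.55

df = 89
95% CI: t* = 1.987, (60.16, 68.04), width = 2 · t* · s/√n = 7.88
99% CI: t* = 2.632, (58.88, 69.32), width = 2 · t* · s/√n = 10.43

The 99% CI is wider by 10.43 - 7.88 = 2.55.
Higher confidence requires a wider interval.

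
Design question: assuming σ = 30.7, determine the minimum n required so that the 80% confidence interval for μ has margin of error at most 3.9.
n ≥ 102

For margin E ≤ 3.9:
n ≥ (z* · σ / E)²
n ≥ (1.282 · 30.7 / 3.9)²
n ≥ 101.84

Minimum n = 102 (rounding up)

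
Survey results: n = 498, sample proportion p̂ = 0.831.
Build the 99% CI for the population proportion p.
(0.788, 0.874)

Proportion CI:
SE = √(p̂(1-p̂)/n) = √(0.831 · 0.169 / 498) = 0.01679

z* = 2.576
Margin = z* · SE = 2.576 · 0.01679 = 0.0433

CI: 0.831 ± 0.0433 = (0.788, 0.874)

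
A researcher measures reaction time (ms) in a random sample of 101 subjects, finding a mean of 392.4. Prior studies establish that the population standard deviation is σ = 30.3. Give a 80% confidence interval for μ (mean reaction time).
(388.53, 396.27)

z-interval (σ known):
z* = 1.282 for 80% confidence

Margin of error = z* · σ/√n = 1.282 · 30.3/√101 = 3.87

CI: (392.4 - 3.87, 392.4 + 3.87) = (388.53, 396.27)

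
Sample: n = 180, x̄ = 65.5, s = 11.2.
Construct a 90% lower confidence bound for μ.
μ ≥ 64.43

Lower bound (one-sided):
t* = 1.286 (one-sided for 90%)
Lower bound = x̄ - t* · s/√n = 65.5 - 1.286 · 11.2/√180 = 64.43

We are 90% confident that μ ≥ 64.43.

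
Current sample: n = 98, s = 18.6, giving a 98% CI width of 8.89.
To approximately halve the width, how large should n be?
n ≈ 392

CI width ∝ 1/√n
To reduce width by factor 2, need √n to grow by 2 → need 2² = 4 times as many samples.

Current: n = 98, width = 8.89
New: n = 392, width ≈ 4.39

Width reduced by factor of 8.89/4.39 = 2.03.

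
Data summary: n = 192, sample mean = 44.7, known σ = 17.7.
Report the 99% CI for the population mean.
(41.41, 47.99)

z-interval (σ known):
z* = 2.576 for 99% confidence

Margin of error = z* · σ/√n = 2.576 · 17.7/√192 = 3.29

CI: (44.7 - 3.29, 44.7 + 3.29) = (41.41, 47.99)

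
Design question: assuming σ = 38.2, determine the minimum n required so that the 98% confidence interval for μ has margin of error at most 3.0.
n ≥ 878

For margin E ≤ 3.0:
n ≥ (z* · σ / E)²
n ≥ (2.326 · 38.2 / 3.0)²
n ≥ 877.21

Minimum n = 878 (rounding up)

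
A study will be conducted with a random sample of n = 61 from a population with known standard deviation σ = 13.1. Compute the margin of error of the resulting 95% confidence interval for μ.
Margin of error = 3.29

Margin of error = z* · σ/√n
= 1.960 · 13.1/√61
= 1.960 · 13.1/7.8102
= 3.29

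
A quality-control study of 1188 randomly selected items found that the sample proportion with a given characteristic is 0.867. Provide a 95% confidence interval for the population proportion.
(0.848, 0.886)

Proportion CI:
SE = √(p̂(1-p̂)/n) = √(0.867 · 0.133 / 1188) = 0.00985

z* = 1.960
Margin = z* · SE = 1.960 · 0.00985 = 0.0193

CI: 0.867 ± 0.0193 = (0.848, 0.886)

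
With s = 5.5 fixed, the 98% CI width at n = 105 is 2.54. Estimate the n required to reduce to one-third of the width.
n ≈ 945

CI width ∝ 1/√n
To reduce width by factor 3, need √n to grow by 3 → need 3² = 9 times as many samples.

Current: n = 105, width = 2.54
New: n = 945, width ≈ 0.83

Width reduced by factor of 2.54/0.83 = 3.06.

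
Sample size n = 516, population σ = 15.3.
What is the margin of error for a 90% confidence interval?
Margin of error = 1.11

Margin of error = z* · σ/√n
= 1.645 · 15.3/√516
= 1.645 · 15.3/22.7156
= 1.11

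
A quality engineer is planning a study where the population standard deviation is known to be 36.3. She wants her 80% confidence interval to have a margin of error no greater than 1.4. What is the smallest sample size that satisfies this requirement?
n ≥ 1105

For margin E ≤ 1.4:
n ≥ (z* · σ / E)²
n ≥ (1.282 · 36.3 / 1.4)²
n ≥ 1104.93

Minimum n = 1105 (rounding up)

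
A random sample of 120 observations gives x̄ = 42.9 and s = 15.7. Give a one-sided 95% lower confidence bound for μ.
μ ≥ 40.52

Lower bound (one-sided):
t* = 1.658 (one-sided for 95%)
Lower bound = x̄ - t* · s/√n = 42.9 - 1.658 · 15.7/√120 = 40.52

We are 95% confident that μ ≥ 40.52.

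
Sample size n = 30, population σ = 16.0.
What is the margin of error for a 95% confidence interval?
Margin of error = 5.73

Margin of error = z* · σ/√n
= 1.960 · 16.0/√30
= 1.960 · 16.0/5.4772
= 5.73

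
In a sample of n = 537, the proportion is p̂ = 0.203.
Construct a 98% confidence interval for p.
(0.163, 0.243)

Proportion CI:
SE = √(p̂(1-p̂)/n) = √(0.203 · 0.797 / 537) = 0.01736

z* = 2.326
Margin = z* · SE = 2.326 · 0.01736 = 0.0404

CI: 0.203 ± 0.0404 = (0.163, 0.243)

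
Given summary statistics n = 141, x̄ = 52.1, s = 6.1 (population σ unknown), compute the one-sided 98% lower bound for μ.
μ ≥ 51.04

Lower bound (one-sided):
t* = 2.073 (one-sided for 98%)
Lower bound = x̄ - t* · s/√n = 52.1 - 2.073 · 6.1/√141 = 51.04

We are 98% confident that μ ≥ 51.04.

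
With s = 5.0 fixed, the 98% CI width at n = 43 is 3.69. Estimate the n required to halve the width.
n ≈ 172

CI width ∝ 1/√n
To reduce width by factor 2, need √n to grow by 2 → need 2² = 4 times as many samples.

Current: n = 43, width = 3.69
New: n = 172, width ≈ 1.79

Width reduced by factor of 3.69/1.79 = 2.06.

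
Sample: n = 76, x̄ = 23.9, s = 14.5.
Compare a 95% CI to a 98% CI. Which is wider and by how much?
98% CI is wider by 1.28

df = 75
95% CI: t* = 1.992, (20.59, 27.21), width = 2 · t* · s/√n = 6.63
98% CI: t* = 2.377, (19.95, 27.85), width = 2 · t* · s/√n = 7.91

The 98% CI is wider by 7.91 - 6.63 = 1.28.
Higher confidence requires a wider interval.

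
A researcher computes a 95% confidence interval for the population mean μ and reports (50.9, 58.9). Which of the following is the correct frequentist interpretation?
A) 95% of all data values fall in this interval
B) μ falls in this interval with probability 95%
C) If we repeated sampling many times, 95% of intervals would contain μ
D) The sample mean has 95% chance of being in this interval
C

A) Wrong — a CI is about the parameter μ, not individual data values.
B) Wrong — μ is fixed; the randomness lives in the interval, not in μ.
C) Correct — this is the frequentist long-run coverage interpretation.
D) Wrong — x̄ is observed and sits in the interval by construction.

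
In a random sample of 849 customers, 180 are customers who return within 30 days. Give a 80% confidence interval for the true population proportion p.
(0.194, 0.230)

Proportion CI:
p̂ = 180/849 = 0.21201
SE = √(p̂(1-p̂)/n) = √(0.21201 · 0.78799 / 849) = 0.01403

z* = 1.282
Margin = z* · SE = 1.282 · 0.01403 = 0.0180

CI: 0.21201 ± 0.0180 = (0.194, 0.230)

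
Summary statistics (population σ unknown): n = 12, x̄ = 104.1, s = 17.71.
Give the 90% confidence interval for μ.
(94.92, 113.28)

t-interval (σ unknown):
df = n - 1 = 11
t* = 1.796 for 90% confidence

Margin of error = t* · s/√n = 1.796 · 17.71/√12 = 9.18

CI: (94.92, 113.28)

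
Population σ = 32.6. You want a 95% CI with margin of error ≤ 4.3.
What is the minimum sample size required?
n ≥ 221

For margin E ≤ 4.3:
n ≥ (z* · σ / E)²
n ≥ (1.960 · 32.6 / 4.3)²
n ≥ 220.81

Minimum n = 221 (rounding up)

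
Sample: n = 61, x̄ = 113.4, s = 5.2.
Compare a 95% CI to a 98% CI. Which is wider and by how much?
98% CI is wider by 0.52

df = 60
95% CI: t* = 2.000, (112.07, 114.73), width = 2 · t* · s/√n = 2.66
98% CI: t* = 2.390, (111.81, 114.99), width = 2 · t* · s/√n = 3.18

The 98% CI is wider by 3.18 - 2.66 = 0.52.
Higher confidence requires a wider interval.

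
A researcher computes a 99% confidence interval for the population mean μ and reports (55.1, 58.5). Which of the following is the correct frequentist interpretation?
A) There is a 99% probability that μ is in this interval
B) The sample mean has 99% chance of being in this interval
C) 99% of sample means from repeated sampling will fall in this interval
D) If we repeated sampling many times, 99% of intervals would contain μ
D

A) Wrong — μ is fixed; the randomness lives in the interval, not in μ.
B) Wrong — x̄ is observed and sits in the interval by construction.
C) Wrong — coverage applies to intervals containing μ, not to future x̄ values.
D) Correct — this is the frequentist long-run coverage interpretation.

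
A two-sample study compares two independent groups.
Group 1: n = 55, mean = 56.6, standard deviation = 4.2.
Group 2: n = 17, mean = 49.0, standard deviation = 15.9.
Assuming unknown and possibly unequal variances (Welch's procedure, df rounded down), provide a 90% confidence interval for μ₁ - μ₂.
(0.79, 14.41)

Difference: x̄₁ - x̄₂ = 7.60
SE = √(s₁²/n₁ + s₂²/n₂) = √(4.2²/55 + 15.9²/17) = 3.8977
df = 16.70 → 16 (Welch–Satterthwaite, rounded down)
t* = 1.746

CI: 7.60 ± 1.746 · 3.8977 = 7.60 ± 6.81 = (0.79, 14.41)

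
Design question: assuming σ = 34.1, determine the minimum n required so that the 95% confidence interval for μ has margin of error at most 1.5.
n ≥ 1986

For margin E ≤ 1.5:
n ≥ (z* · σ / E)²
n ≥ (1.960 · 34.1 / 1.5)²
n ≥ 1985.36

Minimum n = 1986 (rounding up)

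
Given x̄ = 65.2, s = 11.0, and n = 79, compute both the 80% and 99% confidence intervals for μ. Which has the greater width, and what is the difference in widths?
99% CI is wider by 3.33

df = 78
80% CI: t* = 1.292, (63.60, 66.80), width = 2 · t* · s/√n = 3.20
99% CI: t* = 2.640, (61.93, 68.47), width = 2 · t* · s/√n = 6.53

The 99% CI is wider by 6.53 - 3.20 = 3.33.
Higher confidence requires a wider interval.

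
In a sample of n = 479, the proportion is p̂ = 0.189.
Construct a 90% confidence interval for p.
(0.160, 0.218)

Proportion CI:
SE = √(p̂(1-p̂)/n) = √(0.189 · 0.811 / 479) = 0.01789

z* = 1.645
Margin = z* · SE = 1.645 · 0.01789 = 0.0294

CI: 0.189 ± 0.0294 = (0.160, 0.218)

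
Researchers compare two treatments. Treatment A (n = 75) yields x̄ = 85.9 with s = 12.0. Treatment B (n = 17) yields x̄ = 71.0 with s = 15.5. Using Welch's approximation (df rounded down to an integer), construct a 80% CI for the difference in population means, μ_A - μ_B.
(9.59, 20.21)

Difference: x̄₁ - x̄₂ = 14.90
SE = √(s₁²/n₁ + s₂²/n₂) = √(12.0²/75 + 15.5²/17) = 4.0065
df = 20.56 → 20 (Welch–Satterthwaite, rounded down)
t* = 1.325

CI: 14.90 ± 1.325 · 4.0065 = 14.90 ± 5.31 = (9.59, 20.21)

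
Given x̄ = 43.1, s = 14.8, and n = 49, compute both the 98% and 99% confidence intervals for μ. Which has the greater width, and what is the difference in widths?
99% CI is wider by 1.16

df = 48
98% CI: t* = 2.407, (38.01, 48.19), width = 2 · t* · s/√n = 10.18
99% CI: t* = 2.682, (37.43, 48.77), width = 2 · t* · s/√n = 11.34

The 99% CI is wider by 11.34 - 10.18 = 1.16.
Higher confidence requires a wider interval.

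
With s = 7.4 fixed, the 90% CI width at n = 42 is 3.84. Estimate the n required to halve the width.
n ≈ 168

CI width ∝ 1/√n
To reduce width by factor 2, need √n to grow by 2 → need 2² = 4 times as many samples.

Current: n = 42, width = 3.84
New: n = 168, width ≈ 1.89

Width reduced by factor of 3.84/1.89 = 2.03.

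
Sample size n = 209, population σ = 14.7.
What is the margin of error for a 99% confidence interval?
Margin of error = 2.62

Margin of error = z* · σ/√n
= 2.576 · 14.7/√209
= 2.576 · 14.7/14.4568
= 2.62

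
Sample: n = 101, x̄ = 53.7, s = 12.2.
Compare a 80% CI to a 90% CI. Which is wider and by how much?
90% CI is wider by 0.90

df = 100
80% CI: t* = 1.290, (52.13, 55.27), width = 2 · t* · s/√n = 3.13
90% CI: t* = 1.660, (51.68, 55.72), width = 2 · t* · s/√n = 4.03

The 90% CI is wider by 4.03 - 3.13 = 0.90.
Higher confidence requires a wider interval.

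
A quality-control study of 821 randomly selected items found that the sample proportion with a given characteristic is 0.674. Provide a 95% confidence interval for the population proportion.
(0.642, 0.706)

Proportion CI:
SE = √(p̂(1-p̂)/n) = √(0.674 · 0.326 / 821) = 0.01636

z* = 1.960
Margin = z* · SE = 1.960 · 0.01636 = 0.0321

CI: 0.674 ± 0.0321 = (0.642, 0.706)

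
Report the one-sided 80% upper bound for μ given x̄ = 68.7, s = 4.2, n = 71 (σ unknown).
μ ≤ 69.12

Upper bound (one-sided):
t* = 0.847 (one-sided for 80%)
Upper bound = x̄ + t* · s/√n = 68.7 + 0.847 · 4.2/√71 = 69.12

We are 80% confident that μ ≤ 69.12.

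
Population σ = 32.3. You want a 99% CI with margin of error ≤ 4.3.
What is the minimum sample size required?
n ≥ 375

For margin E ≤ 4.3:
n ≥ (z* · σ / E)²
n ≥ (2.576 · 32.3 / 4.3)²
n ≥ 374.42

Minimum n = 375 (rounding up)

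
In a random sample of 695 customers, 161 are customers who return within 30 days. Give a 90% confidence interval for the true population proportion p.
(0.205, 0.258)

Proportion CI:
p̂ = 161/695 = 0.23165
SE = √(p̂(1-p̂)/n) = √(0.23165 · 0.76835 / 695) = 0.01600

z* = 1.645
Margin = z* · SE = 1.645 · 0.01600 = 0.0263

CI: 0.23165 ± 0.0263 = (0.205, 0.258)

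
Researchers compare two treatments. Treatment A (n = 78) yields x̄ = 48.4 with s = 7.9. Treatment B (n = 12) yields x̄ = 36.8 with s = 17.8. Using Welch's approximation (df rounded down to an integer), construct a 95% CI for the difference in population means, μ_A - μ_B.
(0.12, 23.08)

Difference: x̄₁ - x̄₂ = 11.60
SE = √(s₁²/n₁ + s₂²/n₂) = √(7.9²/78 + 17.8²/12) = 5.2157
df = 11.68 → 11 (Welch–Satterthwaite, rounded down)
t* = 2.201

CI: 11.60 ± 2.201 · 5.2157 = 11.60 ± 11.48 = (0.12, 23.08)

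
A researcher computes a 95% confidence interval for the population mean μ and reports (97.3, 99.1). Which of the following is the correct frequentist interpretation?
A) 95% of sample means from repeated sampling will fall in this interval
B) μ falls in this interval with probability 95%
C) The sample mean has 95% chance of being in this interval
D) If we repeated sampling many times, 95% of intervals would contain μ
D

A) Wrong — coverage applies to intervals containing μ, not to future x̄ values.
B) Wrong — μ is fixed; the randomness lives in the interval, not in μ.
C) Wrong — x̄ is observed and sits in the interval by construction.
D) Correct — this is the frequentist long-run coverage interpretation.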